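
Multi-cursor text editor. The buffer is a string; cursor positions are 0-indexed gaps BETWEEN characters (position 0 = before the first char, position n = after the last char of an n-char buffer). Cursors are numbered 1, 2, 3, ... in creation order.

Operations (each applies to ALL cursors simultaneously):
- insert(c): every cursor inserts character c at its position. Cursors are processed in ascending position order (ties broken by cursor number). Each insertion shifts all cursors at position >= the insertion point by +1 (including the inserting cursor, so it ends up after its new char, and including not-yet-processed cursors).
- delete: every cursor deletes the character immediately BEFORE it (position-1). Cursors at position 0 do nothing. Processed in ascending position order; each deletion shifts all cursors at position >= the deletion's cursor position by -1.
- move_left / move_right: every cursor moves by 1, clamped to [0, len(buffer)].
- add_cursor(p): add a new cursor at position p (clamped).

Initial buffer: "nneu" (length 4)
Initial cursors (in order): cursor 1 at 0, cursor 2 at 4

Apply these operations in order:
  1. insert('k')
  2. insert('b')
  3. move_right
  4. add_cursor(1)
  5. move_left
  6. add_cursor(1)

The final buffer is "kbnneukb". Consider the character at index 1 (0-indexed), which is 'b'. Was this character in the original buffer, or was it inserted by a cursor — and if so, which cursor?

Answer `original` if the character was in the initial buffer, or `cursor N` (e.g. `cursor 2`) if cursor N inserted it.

After op 1 (insert('k')): buffer="knneuk" (len 6), cursors c1@1 c2@6, authorship 1....2
After op 2 (insert('b')): buffer="kbnneukb" (len 8), cursors c1@2 c2@8, authorship 11....22
After op 3 (move_right): buffer="kbnneukb" (len 8), cursors c1@3 c2@8, authorship 11....22
After op 4 (add_cursor(1)): buffer="kbnneukb" (len 8), cursors c3@1 c1@3 c2@8, authorship 11....22
After op 5 (move_left): buffer="kbnneukb" (len 8), cursors c3@0 c1@2 c2@7, authorship 11....22
After op 6 (add_cursor(1)): buffer="kbnneukb" (len 8), cursors c3@0 c4@1 c1@2 c2@7, authorship 11....22
Authorship (.=original, N=cursor N): 1 1 . . . . 2 2
Index 1: author = 1

Answer: cursor 1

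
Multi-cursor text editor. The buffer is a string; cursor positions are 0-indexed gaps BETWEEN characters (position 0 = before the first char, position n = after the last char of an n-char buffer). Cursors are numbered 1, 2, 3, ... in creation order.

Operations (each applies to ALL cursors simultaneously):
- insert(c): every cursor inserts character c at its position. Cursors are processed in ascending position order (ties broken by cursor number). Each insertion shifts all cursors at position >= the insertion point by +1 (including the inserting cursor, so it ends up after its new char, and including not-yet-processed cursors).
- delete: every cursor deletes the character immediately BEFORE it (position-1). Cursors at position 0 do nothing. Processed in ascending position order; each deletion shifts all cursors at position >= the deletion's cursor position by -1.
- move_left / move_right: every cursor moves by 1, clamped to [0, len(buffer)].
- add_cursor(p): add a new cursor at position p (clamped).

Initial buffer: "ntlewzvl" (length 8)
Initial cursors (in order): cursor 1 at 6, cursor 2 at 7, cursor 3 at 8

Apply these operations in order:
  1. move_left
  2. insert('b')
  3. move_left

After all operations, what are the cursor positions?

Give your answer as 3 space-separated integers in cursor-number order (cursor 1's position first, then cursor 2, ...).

After op 1 (move_left): buffer="ntlewzvl" (len 8), cursors c1@5 c2@6 c3@7, authorship ........
After op 2 (insert('b')): buffer="ntlewbzbvbl" (len 11), cursors c1@6 c2@8 c3@10, authorship .....1.2.3.
After op 3 (move_left): buffer="ntlewbzbvbl" (len 11), cursors c1@5 c2@7 c3@9, authorship .....1.2.3.

Answer: 5 7 9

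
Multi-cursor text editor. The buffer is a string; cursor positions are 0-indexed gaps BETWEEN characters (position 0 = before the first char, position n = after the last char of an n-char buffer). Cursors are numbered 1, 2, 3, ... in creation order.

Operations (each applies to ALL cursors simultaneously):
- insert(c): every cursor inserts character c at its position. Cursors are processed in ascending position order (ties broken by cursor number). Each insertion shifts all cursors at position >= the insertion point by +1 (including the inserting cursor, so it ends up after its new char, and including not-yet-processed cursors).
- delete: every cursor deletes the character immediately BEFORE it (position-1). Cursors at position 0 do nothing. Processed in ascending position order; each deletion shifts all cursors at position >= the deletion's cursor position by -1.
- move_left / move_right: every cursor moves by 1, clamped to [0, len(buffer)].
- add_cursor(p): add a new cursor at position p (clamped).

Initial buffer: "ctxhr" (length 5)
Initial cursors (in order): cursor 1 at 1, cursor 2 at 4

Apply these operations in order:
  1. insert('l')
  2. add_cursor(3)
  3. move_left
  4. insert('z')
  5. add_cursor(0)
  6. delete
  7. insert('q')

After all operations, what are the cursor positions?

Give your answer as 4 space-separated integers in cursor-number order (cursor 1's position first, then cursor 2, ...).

After op 1 (insert('l')): buffer="cltxhlr" (len 7), cursors c1@2 c2@6, authorship .1...2.
After op 2 (add_cursor(3)): buffer="cltxhlr" (len 7), cursors c1@2 c3@3 c2@6, authorship .1...2.
After op 3 (move_left): buffer="cltxhlr" (len 7), cursors c1@1 c3@2 c2@5, authorship .1...2.
After op 4 (insert('z')): buffer="czlztxhzlr" (len 10), cursors c1@2 c3@4 c2@8, authorship .113...22.
After op 5 (add_cursor(0)): buffer="czlztxhzlr" (len 10), cursors c4@0 c1@2 c3@4 c2@8, authorship .113...22.
After op 6 (delete): buffer="cltxhlr" (len 7), cursors c4@0 c1@1 c3@2 c2@5, authorship .1...2.
After op 7 (insert('q')): buffer="qcqlqtxhqlr" (len 11), cursors c4@1 c1@3 c3@5 c2@9, authorship 4.113...22.

Answer: 3 9 5 1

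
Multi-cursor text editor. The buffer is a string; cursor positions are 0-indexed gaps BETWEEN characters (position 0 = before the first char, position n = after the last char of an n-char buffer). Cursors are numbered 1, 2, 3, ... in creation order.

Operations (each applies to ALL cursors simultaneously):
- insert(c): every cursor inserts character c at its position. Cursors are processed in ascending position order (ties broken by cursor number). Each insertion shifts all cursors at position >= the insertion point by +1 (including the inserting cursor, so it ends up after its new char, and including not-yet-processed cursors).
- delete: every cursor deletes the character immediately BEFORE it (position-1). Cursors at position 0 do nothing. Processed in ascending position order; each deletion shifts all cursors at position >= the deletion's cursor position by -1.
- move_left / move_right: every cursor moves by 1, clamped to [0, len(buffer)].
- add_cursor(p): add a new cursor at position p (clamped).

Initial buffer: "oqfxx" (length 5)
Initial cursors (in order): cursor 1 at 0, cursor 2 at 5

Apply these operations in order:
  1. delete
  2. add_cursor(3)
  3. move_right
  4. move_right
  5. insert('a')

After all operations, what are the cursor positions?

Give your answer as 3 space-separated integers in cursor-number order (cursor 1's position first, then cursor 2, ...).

Answer: 3 7 7

Derivation:
After op 1 (delete): buffer="oqfx" (len 4), cursors c1@0 c2@4, authorship ....
After op 2 (add_cursor(3)): buffer="oqfx" (len 4), cursors c1@0 c3@3 c2@4, authorship ....
After op 3 (move_right): buffer="oqfx" (len 4), cursors c1@1 c2@4 c3@4, authorship ....
After op 4 (move_right): buffer="oqfx" (len 4), cursors c1@2 c2@4 c3@4, authorship ....
After op 5 (insert('a')): buffer="oqafxaa" (len 7), cursors c1@3 c2@7 c3@7, authorship ..1..23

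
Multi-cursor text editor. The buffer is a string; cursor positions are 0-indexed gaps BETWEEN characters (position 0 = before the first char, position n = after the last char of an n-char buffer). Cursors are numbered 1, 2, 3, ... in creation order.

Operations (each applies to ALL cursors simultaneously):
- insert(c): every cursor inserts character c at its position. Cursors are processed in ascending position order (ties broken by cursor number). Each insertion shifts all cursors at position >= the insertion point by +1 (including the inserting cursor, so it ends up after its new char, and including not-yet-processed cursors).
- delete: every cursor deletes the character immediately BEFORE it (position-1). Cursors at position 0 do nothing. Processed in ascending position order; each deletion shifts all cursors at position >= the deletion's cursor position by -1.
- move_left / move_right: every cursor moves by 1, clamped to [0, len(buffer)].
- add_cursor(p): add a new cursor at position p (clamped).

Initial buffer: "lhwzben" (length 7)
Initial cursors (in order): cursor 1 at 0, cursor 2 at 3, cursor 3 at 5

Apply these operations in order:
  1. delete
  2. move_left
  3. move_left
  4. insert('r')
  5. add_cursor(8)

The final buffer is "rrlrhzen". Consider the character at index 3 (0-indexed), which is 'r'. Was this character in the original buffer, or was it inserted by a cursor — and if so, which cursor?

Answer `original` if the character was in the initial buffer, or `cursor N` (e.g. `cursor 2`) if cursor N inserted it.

Answer: cursor 3

Derivation:
After op 1 (delete): buffer="lhzen" (len 5), cursors c1@0 c2@2 c3@3, authorship .....
After op 2 (move_left): buffer="lhzen" (len 5), cursors c1@0 c2@1 c3@2, authorship .....
After op 3 (move_left): buffer="lhzen" (len 5), cursors c1@0 c2@0 c3@1, authorship .....
After op 4 (insert('r')): buffer="rrlrhzen" (len 8), cursors c1@2 c2@2 c3@4, authorship 12.3....
After op 5 (add_cursor(8)): buffer="rrlrhzen" (len 8), cursors c1@2 c2@2 c3@4 c4@8, authorship 12.3....
Authorship (.=original, N=cursor N): 1 2 . 3 . . . .
Index 3: author = 3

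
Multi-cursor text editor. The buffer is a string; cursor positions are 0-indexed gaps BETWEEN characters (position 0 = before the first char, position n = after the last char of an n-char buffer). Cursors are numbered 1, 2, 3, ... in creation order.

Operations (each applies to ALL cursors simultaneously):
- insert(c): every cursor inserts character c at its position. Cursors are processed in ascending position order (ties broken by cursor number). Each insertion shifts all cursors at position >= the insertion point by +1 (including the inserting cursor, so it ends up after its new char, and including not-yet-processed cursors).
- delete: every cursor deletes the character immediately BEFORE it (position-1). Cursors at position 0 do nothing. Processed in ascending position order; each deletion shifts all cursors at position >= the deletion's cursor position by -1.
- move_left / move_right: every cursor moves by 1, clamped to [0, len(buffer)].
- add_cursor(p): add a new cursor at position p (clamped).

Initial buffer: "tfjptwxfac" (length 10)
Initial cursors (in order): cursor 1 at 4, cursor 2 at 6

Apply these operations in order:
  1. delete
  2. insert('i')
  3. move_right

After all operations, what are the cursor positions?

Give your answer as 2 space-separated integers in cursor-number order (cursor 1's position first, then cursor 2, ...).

Answer: 5 7

Derivation:
After op 1 (delete): buffer="tfjtxfac" (len 8), cursors c1@3 c2@4, authorship ........
After op 2 (insert('i')): buffer="tfjitixfac" (len 10), cursors c1@4 c2@6, authorship ...1.2....
After op 3 (move_right): buffer="tfjitixfac" (len 10), cursors c1@5 c2@7, authorship ...1.2....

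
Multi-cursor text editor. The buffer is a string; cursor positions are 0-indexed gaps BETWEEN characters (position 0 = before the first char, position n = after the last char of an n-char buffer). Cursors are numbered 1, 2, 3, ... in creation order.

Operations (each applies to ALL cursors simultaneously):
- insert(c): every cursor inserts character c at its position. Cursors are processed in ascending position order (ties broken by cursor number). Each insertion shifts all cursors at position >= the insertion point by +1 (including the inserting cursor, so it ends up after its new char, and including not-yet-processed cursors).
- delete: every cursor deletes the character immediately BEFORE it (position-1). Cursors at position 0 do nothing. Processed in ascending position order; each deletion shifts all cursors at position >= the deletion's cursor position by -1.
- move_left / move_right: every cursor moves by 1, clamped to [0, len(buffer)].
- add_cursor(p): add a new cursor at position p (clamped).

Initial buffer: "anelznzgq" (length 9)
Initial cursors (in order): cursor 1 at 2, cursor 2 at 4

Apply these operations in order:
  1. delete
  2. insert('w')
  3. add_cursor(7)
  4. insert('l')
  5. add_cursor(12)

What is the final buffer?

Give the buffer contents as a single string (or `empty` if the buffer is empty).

After op 1 (delete): buffer="aeznzgq" (len 7), cursors c1@1 c2@2, authorship .......
After op 2 (insert('w')): buffer="awewznzgq" (len 9), cursors c1@2 c2@4, authorship .1.2.....
After op 3 (add_cursor(7)): buffer="awewznzgq" (len 9), cursors c1@2 c2@4 c3@7, authorship .1.2.....
After op 4 (insert('l')): buffer="awlewlznzlgq" (len 12), cursors c1@3 c2@6 c3@10, authorship .11.22...3..
After op 5 (add_cursor(12)): buffer="awlewlznzlgq" (len 12), cursors c1@3 c2@6 c3@10 c4@12, authorship .11.22...3..

Answer: awlewlznzlgq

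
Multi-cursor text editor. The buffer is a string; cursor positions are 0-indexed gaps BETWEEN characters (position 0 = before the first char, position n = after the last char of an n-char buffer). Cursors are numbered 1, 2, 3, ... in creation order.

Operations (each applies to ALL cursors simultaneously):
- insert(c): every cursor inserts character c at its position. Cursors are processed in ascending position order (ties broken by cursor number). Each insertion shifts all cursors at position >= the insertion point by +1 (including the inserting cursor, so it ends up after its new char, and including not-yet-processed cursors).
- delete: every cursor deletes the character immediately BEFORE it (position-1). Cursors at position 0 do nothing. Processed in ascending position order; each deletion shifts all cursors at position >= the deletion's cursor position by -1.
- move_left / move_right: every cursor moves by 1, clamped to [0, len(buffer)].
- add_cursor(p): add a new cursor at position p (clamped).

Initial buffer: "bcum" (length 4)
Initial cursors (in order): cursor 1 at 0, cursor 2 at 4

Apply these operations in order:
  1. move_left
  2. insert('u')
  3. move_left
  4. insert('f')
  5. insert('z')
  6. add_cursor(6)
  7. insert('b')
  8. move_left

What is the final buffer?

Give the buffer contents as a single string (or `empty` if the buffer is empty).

After op 1 (move_left): buffer="bcum" (len 4), cursors c1@0 c2@3, authorship ....
After op 2 (insert('u')): buffer="ubcuum" (len 6), cursors c1@1 c2@5, authorship 1...2.
After op 3 (move_left): buffer="ubcuum" (len 6), cursors c1@0 c2@4, authorship 1...2.
After op 4 (insert('f')): buffer="fubcufum" (len 8), cursors c1@1 c2@6, authorship 11...22.
After op 5 (insert('z')): buffer="fzubcufzum" (len 10), cursors c1@2 c2@8, authorship 111...222.
After op 6 (add_cursor(6)): buffer="fzubcufzum" (len 10), cursors c1@2 c3@6 c2@8, authorship 111...222.
After op 7 (insert('b')): buffer="fzbubcubfzbum" (len 13), cursors c1@3 c3@8 c2@11, authorship 1111...32222.
After op 8 (move_left): buffer="fzbubcubfzbum" (len 13), cursors c1@2 c3@7 c2@10, authorship 1111...32222.

Answer: fzbubcubfzbum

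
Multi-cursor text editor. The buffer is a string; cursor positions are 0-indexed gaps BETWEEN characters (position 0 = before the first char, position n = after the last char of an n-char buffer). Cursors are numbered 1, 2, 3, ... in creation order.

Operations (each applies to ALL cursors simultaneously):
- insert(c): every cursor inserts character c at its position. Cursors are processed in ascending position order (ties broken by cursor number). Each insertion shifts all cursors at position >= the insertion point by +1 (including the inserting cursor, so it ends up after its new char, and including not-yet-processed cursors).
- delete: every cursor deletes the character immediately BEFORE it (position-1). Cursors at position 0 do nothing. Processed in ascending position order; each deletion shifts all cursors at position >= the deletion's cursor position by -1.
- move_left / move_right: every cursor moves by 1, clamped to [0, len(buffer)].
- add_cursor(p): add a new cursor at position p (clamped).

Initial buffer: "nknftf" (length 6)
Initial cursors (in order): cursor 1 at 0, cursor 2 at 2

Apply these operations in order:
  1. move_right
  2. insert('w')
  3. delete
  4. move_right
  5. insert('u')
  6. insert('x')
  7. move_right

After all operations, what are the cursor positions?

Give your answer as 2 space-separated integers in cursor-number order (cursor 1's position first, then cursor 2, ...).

Answer: 5 9

Derivation:
After op 1 (move_right): buffer="nknftf" (len 6), cursors c1@1 c2@3, authorship ......
After op 2 (insert('w')): buffer="nwknwftf" (len 8), cursors c1@2 c2@5, authorship .1..2...
After op 3 (delete): buffer="nknftf" (len 6), cursors c1@1 c2@3, authorship ......
After op 4 (move_right): buffer="nknftf" (len 6), cursors c1@2 c2@4, authorship ......
After op 5 (insert('u')): buffer="nkunfutf" (len 8), cursors c1@3 c2@6, authorship ..1..2..
After op 6 (insert('x')): buffer="nkuxnfuxtf" (len 10), cursors c1@4 c2@8, authorship ..11..22..
After op 7 (move_right): buffer="nkuxnfuxtf" (len 10), cursors c1@5 c2@9, authorship ..11..22..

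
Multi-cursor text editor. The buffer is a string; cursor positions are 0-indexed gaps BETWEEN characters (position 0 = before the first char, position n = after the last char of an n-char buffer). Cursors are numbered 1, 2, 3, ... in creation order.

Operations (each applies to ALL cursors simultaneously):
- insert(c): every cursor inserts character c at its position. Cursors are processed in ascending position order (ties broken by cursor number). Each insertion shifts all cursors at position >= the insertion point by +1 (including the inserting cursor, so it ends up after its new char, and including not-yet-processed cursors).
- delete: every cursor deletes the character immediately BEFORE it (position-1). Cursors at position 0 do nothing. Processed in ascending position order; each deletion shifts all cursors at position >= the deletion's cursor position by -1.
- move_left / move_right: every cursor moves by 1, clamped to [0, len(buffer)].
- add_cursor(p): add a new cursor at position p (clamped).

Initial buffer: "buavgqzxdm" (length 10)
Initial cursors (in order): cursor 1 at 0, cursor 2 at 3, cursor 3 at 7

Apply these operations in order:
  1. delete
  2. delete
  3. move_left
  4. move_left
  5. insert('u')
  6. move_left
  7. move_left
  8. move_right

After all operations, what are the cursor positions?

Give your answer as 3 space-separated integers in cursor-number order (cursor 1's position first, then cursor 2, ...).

After op 1 (delete): buffer="buvgqxdm" (len 8), cursors c1@0 c2@2 c3@5, authorship ........
After op 2 (delete): buffer="bvgxdm" (len 6), cursors c1@0 c2@1 c3@3, authorship ......
After op 3 (move_left): buffer="bvgxdm" (len 6), cursors c1@0 c2@0 c3@2, authorship ......
After op 4 (move_left): buffer="bvgxdm" (len 6), cursors c1@0 c2@0 c3@1, authorship ......
After op 5 (insert('u')): buffer="uubuvgxdm" (len 9), cursors c1@2 c2@2 c3@4, authorship 12.3.....
After op 6 (move_left): buffer="uubuvgxdm" (len 9), cursors c1@1 c2@1 c3@3, authorship 12.3.....
After op 7 (move_left): buffer="uubuvgxdm" (len 9), cursors c1@0 c2@0 c3@2, authorship 12.3.....
After op 8 (move_right): buffer="uubuvgxdm" (len 9), cursors c1@1 c2@1 c3@3, authorship 12.3.....

Answer: 1 1 3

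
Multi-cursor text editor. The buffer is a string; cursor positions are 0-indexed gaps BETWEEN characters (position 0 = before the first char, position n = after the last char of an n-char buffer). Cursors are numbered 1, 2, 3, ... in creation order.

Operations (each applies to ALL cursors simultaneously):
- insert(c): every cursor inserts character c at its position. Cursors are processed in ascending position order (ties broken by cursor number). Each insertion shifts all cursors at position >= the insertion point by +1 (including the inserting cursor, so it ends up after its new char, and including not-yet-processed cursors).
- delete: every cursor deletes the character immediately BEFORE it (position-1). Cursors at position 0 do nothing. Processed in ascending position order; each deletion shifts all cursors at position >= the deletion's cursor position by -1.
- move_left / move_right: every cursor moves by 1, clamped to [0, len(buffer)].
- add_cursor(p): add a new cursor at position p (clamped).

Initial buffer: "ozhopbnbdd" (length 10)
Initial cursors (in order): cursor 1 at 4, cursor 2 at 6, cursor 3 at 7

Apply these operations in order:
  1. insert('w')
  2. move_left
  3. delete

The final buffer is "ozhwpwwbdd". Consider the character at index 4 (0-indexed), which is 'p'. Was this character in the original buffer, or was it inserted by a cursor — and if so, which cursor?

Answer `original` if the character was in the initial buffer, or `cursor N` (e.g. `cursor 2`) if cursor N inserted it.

After op 1 (insert('w')): buffer="ozhowpbwnwbdd" (len 13), cursors c1@5 c2@8 c3@10, authorship ....1..2.3...
After op 2 (move_left): buffer="ozhowpbwnwbdd" (len 13), cursors c1@4 c2@7 c3@9, authorship ....1..2.3...
After op 3 (delete): buffer="ozhwpwwbdd" (len 10), cursors c1@3 c2@5 c3@6, authorship ...1.23...
Authorship (.=original, N=cursor N): . . . 1 . 2 3 . . .
Index 4: author = original

Answer: original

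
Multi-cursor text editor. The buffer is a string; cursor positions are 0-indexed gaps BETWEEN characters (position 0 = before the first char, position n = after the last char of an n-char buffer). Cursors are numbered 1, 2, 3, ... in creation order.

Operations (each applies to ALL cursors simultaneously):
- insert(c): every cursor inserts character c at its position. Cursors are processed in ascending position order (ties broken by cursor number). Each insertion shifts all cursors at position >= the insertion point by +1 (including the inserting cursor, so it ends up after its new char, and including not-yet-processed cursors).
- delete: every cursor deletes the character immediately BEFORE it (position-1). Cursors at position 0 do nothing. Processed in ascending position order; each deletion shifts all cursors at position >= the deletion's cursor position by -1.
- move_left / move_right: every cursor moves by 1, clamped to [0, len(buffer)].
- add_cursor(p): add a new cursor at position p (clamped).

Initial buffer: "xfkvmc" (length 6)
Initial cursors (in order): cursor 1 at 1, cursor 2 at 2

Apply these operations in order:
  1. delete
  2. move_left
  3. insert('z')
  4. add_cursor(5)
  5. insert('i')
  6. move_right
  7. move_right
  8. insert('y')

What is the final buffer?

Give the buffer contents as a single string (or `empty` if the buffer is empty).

After op 1 (delete): buffer="kvmc" (len 4), cursors c1@0 c2@0, authorship ....
After op 2 (move_left): buffer="kvmc" (len 4), cursors c1@0 c2@0, authorship ....
After op 3 (insert('z')): buffer="zzkvmc" (len 6), cursors c1@2 c2@2, authorship 12....
After op 4 (add_cursor(5)): buffer="zzkvmc" (len 6), cursors c1@2 c2@2 c3@5, authorship 12....
After op 5 (insert('i')): buffer="zziikvmic" (len 9), cursors c1@4 c2@4 c3@8, authorship 1212...3.
After op 6 (move_right): buffer="zziikvmic" (len 9), cursors c1@5 c2@5 c3@9, authorship 1212...3.
After op 7 (move_right): buffer="zziikvmic" (len 9), cursors c1@6 c2@6 c3@9, authorship 1212...3.
After op 8 (insert('y')): buffer="zziikvyymicy" (len 12), cursors c1@8 c2@8 c3@12, authorship 1212..12.3.3

Answer: zziikvyymicy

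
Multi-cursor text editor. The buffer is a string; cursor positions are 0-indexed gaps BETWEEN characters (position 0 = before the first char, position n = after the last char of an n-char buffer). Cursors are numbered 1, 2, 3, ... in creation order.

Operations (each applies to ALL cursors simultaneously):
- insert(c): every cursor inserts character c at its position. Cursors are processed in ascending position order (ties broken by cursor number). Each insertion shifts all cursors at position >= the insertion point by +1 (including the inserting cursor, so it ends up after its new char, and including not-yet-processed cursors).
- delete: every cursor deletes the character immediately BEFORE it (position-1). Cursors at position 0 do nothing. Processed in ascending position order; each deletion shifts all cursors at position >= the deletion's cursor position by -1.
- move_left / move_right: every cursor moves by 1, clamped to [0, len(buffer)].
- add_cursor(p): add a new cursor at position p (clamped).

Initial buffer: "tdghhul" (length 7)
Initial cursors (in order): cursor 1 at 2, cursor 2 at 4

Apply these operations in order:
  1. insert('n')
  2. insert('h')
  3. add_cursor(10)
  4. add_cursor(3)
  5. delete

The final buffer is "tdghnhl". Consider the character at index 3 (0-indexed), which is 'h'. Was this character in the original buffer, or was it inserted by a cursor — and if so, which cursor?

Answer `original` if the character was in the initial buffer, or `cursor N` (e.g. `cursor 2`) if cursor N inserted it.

After op 1 (insert('n')): buffer="tdnghnhul" (len 9), cursors c1@3 c2@6, authorship ..1..2...
After op 2 (insert('h')): buffer="tdnhghnhhul" (len 11), cursors c1@4 c2@8, authorship ..11..22...
After op 3 (add_cursor(10)): buffer="tdnhghnhhul" (len 11), cursors c1@4 c2@8 c3@10, authorship ..11..22...
After op 4 (add_cursor(3)): buffer="tdnhghnhhul" (len 11), cursors c4@3 c1@4 c2@8 c3@10, authorship ..11..22...
After op 5 (delete): buffer="tdghnhl" (len 7), cursors c1@2 c4@2 c2@5 c3@6, authorship ....2..
Authorship (.=original, N=cursor N): . . . . 2 . .
Index 3: author = original

Answer: original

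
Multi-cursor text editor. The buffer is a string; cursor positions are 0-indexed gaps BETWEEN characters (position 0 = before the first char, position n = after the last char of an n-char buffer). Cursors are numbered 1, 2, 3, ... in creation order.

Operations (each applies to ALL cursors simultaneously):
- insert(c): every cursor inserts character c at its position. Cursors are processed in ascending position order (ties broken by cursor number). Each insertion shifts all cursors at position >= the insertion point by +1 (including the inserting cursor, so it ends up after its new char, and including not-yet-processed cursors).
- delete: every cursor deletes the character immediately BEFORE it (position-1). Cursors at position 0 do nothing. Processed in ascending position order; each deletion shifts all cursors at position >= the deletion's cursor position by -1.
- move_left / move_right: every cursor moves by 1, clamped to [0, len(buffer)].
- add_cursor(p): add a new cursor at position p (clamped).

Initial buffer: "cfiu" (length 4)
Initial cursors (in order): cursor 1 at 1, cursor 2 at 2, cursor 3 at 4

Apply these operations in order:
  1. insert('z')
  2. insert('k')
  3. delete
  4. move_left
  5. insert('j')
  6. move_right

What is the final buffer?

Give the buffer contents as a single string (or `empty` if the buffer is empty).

Answer: cjzfjziujz

Derivation:
After op 1 (insert('z')): buffer="czfziuz" (len 7), cursors c1@2 c2@4 c3@7, authorship .1.2..3
After op 2 (insert('k')): buffer="czkfzkiuzk" (len 10), cursors c1@3 c2@6 c3@10, authorship .11.22..33
After op 3 (delete): buffer="czfziuz" (len 7), cursors c1@2 c2@4 c3@7, authorship .1.2..3
After op 4 (move_left): buffer="czfziuz" (len 7), cursors c1@1 c2@3 c3@6, authorship .1.2..3
After op 5 (insert('j')): buffer="cjzfjziujz" (len 10), cursors c1@2 c2@5 c3@9, authorship .11.22..33
After op 6 (move_right): buffer="cjzfjziujz" (len 10), cursors c1@3 c2@6 c3@10, authorship .11.22..33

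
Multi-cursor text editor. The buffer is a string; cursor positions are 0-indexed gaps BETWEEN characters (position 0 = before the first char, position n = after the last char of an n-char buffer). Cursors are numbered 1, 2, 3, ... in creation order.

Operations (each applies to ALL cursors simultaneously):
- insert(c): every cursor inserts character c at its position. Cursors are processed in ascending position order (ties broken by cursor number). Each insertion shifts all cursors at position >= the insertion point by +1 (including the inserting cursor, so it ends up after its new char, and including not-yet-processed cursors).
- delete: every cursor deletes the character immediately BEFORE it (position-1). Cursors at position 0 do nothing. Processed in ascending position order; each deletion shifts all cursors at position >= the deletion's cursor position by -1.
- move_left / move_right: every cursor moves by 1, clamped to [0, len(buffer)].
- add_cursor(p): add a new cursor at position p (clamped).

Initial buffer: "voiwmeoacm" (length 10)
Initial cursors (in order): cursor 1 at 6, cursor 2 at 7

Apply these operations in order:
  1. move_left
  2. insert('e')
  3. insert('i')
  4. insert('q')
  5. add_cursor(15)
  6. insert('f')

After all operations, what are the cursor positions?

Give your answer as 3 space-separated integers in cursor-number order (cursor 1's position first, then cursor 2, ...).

Answer: 9 14 18

Derivation:
After op 1 (move_left): buffer="voiwmeoacm" (len 10), cursors c1@5 c2@6, authorship ..........
After op 2 (insert('e')): buffer="voiwmeeeoacm" (len 12), cursors c1@6 c2@8, authorship .....1.2....
After op 3 (insert('i')): buffer="voiwmeieeioacm" (len 14), cursors c1@7 c2@10, authorship .....11.22....
After op 4 (insert('q')): buffer="voiwmeiqeeiqoacm" (len 16), cursors c1@8 c2@12, authorship .....111.222....
After op 5 (add_cursor(15)): buffer="voiwmeiqeeiqoacm" (len 16), cursors c1@8 c2@12 c3@15, authorship .....111.222....
After op 6 (insert('f')): buffer="voiwmeiqfeeiqfoacfm" (len 19), cursors c1@9 c2@14 c3@18, authorship .....1111.2222...3.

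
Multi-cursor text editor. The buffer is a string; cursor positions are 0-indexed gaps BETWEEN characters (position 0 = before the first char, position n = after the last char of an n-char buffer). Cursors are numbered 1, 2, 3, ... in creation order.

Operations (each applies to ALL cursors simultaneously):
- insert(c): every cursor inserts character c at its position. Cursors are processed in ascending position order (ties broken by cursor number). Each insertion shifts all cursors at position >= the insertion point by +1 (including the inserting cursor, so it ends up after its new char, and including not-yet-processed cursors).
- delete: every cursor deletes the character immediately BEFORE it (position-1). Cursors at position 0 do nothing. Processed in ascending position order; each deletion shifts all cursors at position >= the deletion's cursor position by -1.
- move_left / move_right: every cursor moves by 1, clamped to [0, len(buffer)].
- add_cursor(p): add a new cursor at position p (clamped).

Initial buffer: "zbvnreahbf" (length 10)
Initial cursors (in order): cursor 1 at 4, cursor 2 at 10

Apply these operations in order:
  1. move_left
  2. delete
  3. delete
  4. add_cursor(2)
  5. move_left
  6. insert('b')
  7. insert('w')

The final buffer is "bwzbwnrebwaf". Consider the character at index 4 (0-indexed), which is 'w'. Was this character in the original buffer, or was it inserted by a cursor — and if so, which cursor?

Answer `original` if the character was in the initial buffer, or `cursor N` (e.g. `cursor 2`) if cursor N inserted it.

Answer: cursor 3

Derivation:
After op 1 (move_left): buffer="zbvnreahbf" (len 10), cursors c1@3 c2@9, authorship ..........
After op 2 (delete): buffer="zbnreahf" (len 8), cursors c1@2 c2@7, authorship ........
After op 3 (delete): buffer="znreaf" (len 6), cursors c1@1 c2@5, authorship ......
After op 4 (add_cursor(2)): buffer="znreaf" (len 6), cursors c1@1 c3@2 c2@5, authorship ......
After op 5 (move_left): buffer="znreaf" (len 6), cursors c1@0 c3@1 c2@4, authorship ......
After op 6 (insert('b')): buffer="bzbnrebaf" (len 9), cursors c1@1 c3@3 c2@7, authorship 1.3...2..
After op 7 (insert('w')): buffer="bwzbwnrebwaf" (len 12), cursors c1@2 c3@5 c2@10, authorship 11.33...22..
Authorship (.=original, N=cursor N): 1 1 . 3 3 . . . 2 2 . .
Index 4: author = 3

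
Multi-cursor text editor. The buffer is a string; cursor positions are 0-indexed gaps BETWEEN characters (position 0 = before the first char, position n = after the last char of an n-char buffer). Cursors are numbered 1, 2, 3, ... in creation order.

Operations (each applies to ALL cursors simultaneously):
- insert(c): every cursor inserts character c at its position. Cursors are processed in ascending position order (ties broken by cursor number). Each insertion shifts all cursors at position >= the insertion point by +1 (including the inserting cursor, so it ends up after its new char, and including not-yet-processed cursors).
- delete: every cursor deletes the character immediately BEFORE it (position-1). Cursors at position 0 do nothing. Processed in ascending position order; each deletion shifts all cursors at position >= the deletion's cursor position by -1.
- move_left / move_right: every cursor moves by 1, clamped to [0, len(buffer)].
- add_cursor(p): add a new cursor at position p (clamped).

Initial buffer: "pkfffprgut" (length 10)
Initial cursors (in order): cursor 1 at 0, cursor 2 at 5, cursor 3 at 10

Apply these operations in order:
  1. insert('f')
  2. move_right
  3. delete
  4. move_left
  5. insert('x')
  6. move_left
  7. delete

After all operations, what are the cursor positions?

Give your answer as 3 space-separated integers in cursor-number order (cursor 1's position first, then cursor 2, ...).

After op 1 (insert('f')): buffer="fpkffffprgutf" (len 13), cursors c1@1 c2@7 c3@13, authorship 1.....2.....3
After op 2 (move_right): buffer="fpkffffprgutf" (len 13), cursors c1@2 c2@8 c3@13, authorship 1.....2.....3
After op 3 (delete): buffer="fkffffrgut" (len 10), cursors c1@1 c2@6 c3@10, authorship 1....2....
After op 4 (move_left): buffer="fkffffrgut" (len 10), cursors c1@0 c2@5 c3@9, authorship 1....2....
After op 5 (insert('x')): buffer="xfkfffxfrguxt" (len 13), cursors c1@1 c2@7 c3@12, authorship 11....22...3.
After op 6 (move_left): buffer="xfkfffxfrguxt" (len 13), cursors c1@0 c2@6 c3@11, authorship 11....22...3.
After op 7 (delete): buffer="xfkffxfrgxt" (len 11), cursors c1@0 c2@5 c3@9, authorship 11...22..3.

Answer: 0 5 9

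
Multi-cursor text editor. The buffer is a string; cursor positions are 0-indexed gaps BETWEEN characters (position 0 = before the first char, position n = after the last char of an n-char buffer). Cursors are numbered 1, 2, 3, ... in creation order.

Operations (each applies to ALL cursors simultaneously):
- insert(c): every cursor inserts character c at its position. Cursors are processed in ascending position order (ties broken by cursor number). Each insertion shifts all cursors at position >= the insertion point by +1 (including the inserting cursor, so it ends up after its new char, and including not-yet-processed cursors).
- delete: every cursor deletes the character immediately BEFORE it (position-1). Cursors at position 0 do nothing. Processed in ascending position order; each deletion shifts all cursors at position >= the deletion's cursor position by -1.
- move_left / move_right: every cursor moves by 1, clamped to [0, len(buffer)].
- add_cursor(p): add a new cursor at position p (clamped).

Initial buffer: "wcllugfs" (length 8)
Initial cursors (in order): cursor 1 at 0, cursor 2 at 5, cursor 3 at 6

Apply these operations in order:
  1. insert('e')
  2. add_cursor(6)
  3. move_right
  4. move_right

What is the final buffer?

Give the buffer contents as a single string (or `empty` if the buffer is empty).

After op 1 (insert('e')): buffer="ewclluegefs" (len 11), cursors c1@1 c2@7 c3@9, authorship 1.....2.3..
After op 2 (add_cursor(6)): buffer="ewclluegefs" (len 11), cursors c1@1 c4@6 c2@7 c3@9, authorship 1.....2.3..
After op 3 (move_right): buffer="ewclluegefs" (len 11), cursors c1@2 c4@7 c2@8 c3@10, authorship 1.....2.3..
After op 4 (move_right): buffer="ewclluegefs" (len 11), cursors c1@3 c4@8 c2@9 c3@11, authorship 1.....2.3..

Answer: ewclluegefs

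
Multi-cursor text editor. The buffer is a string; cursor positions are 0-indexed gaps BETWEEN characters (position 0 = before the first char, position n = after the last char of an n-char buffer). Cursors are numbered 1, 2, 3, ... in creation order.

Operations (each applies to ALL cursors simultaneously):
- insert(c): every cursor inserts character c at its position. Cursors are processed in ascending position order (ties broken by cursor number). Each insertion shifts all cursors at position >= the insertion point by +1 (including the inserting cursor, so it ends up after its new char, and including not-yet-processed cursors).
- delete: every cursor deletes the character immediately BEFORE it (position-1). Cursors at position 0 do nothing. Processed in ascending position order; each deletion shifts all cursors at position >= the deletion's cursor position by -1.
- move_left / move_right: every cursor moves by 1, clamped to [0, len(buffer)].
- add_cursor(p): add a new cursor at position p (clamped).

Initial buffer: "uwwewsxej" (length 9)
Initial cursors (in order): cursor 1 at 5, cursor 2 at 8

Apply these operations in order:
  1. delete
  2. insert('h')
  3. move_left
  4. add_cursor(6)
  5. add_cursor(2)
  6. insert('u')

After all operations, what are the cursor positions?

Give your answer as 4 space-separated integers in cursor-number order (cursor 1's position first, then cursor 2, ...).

Answer: 6 11 9 3

Derivation:
After op 1 (delete): buffer="uwwesxj" (len 7), cursors c1@4 c2@6, authorship .......
After op 2 (insert('h')): buffer="uwwehsxhj" (len 9), cursors c1@5 c2@8, authorship ....1..2.
After op 3 (move_left): buffer="uwwehsxhj" (len 9), cursors c1@4 c2@7, authorship ....1..2.
After op 4 (add_cursor(6)): buffer="uwwehsxhj" (len 9), cursors c1@4 c3@6 c2@7, authorship ....1..2.
After op 5 (add_cursor(2)): buffer="uwwehsxhj" (len 9), cursors c4@2 c1@4 c3@6 c2@7, authorship ....1..2.
After op 6 (insert('u')): buffer="uwuweuhsuxuhj" (len 13), cursors c4@3 c1@6 c3@9 c2@11, authorship ..4..11.3.22.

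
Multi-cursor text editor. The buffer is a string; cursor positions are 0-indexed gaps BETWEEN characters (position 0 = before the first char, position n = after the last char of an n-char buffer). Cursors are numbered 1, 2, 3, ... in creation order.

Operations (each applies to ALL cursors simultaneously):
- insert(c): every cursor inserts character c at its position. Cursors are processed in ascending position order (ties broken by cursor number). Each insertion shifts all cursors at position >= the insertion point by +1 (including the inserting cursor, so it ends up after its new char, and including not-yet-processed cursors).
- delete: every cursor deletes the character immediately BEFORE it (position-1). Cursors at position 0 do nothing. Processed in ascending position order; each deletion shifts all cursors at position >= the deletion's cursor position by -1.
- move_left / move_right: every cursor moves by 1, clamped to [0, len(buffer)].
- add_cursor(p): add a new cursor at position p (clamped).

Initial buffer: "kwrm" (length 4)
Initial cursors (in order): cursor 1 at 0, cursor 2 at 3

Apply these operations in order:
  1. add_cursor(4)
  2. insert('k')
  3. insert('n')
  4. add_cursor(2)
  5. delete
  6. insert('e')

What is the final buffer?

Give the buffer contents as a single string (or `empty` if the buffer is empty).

Answer: eekwrkemke

Derivation:
After op 1 (add_cursor(4)): buffer="kwrm" (len 4), cursors c1@0 c2@3 c3@4, authorship ....
After op 2 (insert('k')): buffer="kkwrkmk" (len 7), cursors c1@1 c2@5 c3@7, authorship 1...2.3
After op 3 (insert('n')): buffer="knkwrknmkn" (len 10), cursors c1@2 c2@7 c3@10, authorship 11...22.33
After op 4 (add_cursor(2)): buffer="knkwrknmkn" (len 10), cursors c1@2 c4@2 c2@7 c3@10, authorship 11...22.33
After op 5 (delete): buffer="kwrkmk" (len 6), cursors c1@0 c4@0 c2@4 c3@6, authorship ...2.3
After op 6 (insert('e')): buffer="eekwrkemke" (len 10), cursors c1@2 c4@2 c2@7 c3@10, authorship 14...22.33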